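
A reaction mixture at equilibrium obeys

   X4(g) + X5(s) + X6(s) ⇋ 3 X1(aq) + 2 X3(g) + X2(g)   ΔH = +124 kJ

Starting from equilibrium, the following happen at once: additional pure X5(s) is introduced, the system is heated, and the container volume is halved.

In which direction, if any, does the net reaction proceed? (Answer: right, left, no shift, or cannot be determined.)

X5 is a pure solid; its activity is 1 regardless of amount, so Q is unaffected — no shift from this change.
The forward reaction is endothermic. Raising T favours the endothermic direction — shift to the right.
Gas moles: reactants 1, products 3 (Δn_gas = +2). Compression shifts the system toward the side with fewer moles of gas — to the left.
The individual effects push in opposite directions; without quantitative information the net direction cannot be determined.

cannot be determined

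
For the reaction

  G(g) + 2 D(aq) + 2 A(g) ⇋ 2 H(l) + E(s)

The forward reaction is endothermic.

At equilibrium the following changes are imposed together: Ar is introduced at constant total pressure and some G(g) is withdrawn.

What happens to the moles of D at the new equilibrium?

Adding inert gas at constant total pressure expands the volume and lowers every reacting partial pressure. With Δn_gas = 0 − 3 = -3, Q moves away from K toward the side with fewer gas moles, so the system shifts toward the side with more gas moles — to the left.
Removing G (g), a reactant, drives the reaction to the left.
The net shift is to the left. D is a reactant, so its amount increases.

increases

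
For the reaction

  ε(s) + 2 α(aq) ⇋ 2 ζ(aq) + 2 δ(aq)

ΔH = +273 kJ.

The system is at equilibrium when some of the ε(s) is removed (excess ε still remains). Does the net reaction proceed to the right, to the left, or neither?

no shift

ε is a pure solid; its activity is 1 regardless of amount, so Q is unaffected — no shift from this change.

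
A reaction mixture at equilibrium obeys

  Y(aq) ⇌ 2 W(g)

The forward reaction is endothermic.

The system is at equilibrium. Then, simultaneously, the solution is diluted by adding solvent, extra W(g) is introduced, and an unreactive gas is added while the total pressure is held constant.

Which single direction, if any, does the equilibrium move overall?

Dilution lowers every aqueous concentration by the same factor. Δn_aq = 0 − 1 = -1, so the system shifts toward the side with more dissolved moles — to the left.
Adding W (g), a product, drives the reaction to the left.
Adding inert gas at constant total pressure expands the volume and lowers every reacting partial pressure. With Δn_gas = 2 − 0 = +2, Q moves away from K toward the side with fewer gas moles, so the system shifts toward the side with more gas moles — to the right.
The individual effects push in opposite directions; without quantitative information the net direction cannot be determined.

cannot be determined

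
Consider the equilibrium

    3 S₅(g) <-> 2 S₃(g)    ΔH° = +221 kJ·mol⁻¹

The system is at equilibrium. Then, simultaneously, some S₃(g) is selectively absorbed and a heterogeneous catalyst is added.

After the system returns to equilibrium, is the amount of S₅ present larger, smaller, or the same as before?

decreases

Removing S₃ (g), a product, drives the reaction to the right.
A catalyst speeds both forward and reverse rates equally; it changes neither Q nor K — no shift from this change.
The net shift is to the right. S₅ is a reactant, so its amount decreases.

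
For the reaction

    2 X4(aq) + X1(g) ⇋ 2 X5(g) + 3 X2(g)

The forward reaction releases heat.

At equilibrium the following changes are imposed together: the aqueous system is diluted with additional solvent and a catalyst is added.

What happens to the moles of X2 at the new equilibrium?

decreases

Dilution lowers every aqueous concentration by the same factor. Δn_aq = 0 − 2 = -2, so the system shifts toward the side with more dissolved moles — to the left.
A catalyst speeds both forward and reverse rates equally; it changes neither Q nor K — no shift from this change.
The net shift is to the left. X2 is a product, so its amount decreases.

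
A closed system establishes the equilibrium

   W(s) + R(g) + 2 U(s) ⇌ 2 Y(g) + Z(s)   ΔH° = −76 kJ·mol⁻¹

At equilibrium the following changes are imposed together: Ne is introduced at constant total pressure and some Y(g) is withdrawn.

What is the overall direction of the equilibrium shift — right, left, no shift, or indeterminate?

Adding inert gas at constant total pressure expands the volume and lowers every reacting partial pressure. With Δn_gas = 2 − 1 = +1, Q moves away from K toward the side with fewer gas moles, so the system shifts toward the side with more gas moles — to the right.
Removing Y (g), a product, drives the reaction to the right.
All effects act in the same direction — net shift to the right.

right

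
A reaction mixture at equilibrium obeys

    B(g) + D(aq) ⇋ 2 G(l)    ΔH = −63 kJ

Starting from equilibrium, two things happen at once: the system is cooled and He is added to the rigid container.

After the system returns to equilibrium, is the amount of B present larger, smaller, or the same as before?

The forward reaction is exothermic. Lowering T favours the exothermic direction — shift to the right.
At constant volume, adding an inert gas leaves every reacting species' partial pressure unchanged, so Q is unchanged — no shift from this change.
The net shift is to the right. B is a reactant, so its amount decreases.

decreases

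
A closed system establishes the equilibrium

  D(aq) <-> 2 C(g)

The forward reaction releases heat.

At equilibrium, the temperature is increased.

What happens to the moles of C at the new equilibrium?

decreases

The forward reaction is exothermic. Raising T favours the endothermic direction — shift to the left.
The net shift is to the left. C is a product, so its amount decreases.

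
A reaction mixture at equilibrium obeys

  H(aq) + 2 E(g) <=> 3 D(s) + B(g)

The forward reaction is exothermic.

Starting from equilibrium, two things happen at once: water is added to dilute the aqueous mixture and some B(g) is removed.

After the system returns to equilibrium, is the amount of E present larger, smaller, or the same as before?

Dilution lowers every aqueous concentration by the same factor. Δn_aq = 0 − 1 = -1, so the system shifts toward the side with more dissolved moles — to the left.
Removing B (g), a product, drives the reaction to the right.
The two effects oppose each other, so the net shift — and hence the change in E — cannot be determined from the given information.

cannot be determined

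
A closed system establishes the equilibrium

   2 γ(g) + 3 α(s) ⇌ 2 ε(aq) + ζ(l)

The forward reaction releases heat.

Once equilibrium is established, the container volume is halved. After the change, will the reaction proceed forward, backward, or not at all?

Gas moles: reactants 2, products 0 (Δn_gas = -2). Compression shifts the system toward the side with fewer moles of gas — to the right.

right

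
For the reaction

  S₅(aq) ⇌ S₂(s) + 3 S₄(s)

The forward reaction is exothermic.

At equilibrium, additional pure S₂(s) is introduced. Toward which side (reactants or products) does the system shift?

S₂ is a pure solid; its activity is 1 regardless of amount, so Q is unaffected — no shift from this change.

no shift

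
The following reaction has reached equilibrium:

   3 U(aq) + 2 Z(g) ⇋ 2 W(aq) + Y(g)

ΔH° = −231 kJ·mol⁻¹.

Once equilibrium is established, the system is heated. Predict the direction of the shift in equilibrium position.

left

The forward reaction is exothermic. Raising T favours the endothermic direction — shift to the left.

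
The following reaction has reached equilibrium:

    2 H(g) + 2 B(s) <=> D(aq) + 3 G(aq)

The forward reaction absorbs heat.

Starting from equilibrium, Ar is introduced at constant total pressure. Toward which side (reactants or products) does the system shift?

Adding inert gas at constant total pressure expands the volume and lowers every reacting partial pressure. With Δn_gas = 0 − 2 = -2, Q moves away from K toward the side with fewer gas moles, so the system shifts toward the side with more gas moles — to the left.

left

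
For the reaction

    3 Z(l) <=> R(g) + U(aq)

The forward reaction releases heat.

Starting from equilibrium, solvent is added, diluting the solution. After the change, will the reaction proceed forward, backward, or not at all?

Dilution lowers every aqueous concentration by the same factor. Δn_aq = 1 − 0 = +1, so the system shifts toward the side with more dissolved moles — to the right.

right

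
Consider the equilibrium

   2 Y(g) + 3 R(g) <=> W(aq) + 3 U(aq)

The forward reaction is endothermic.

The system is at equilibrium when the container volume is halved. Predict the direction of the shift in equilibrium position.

right

Gas moles: reactants 5, products 0 (Δn_gas = -5). Compression shifts the system toward the side with fewer moles of gas — to the right.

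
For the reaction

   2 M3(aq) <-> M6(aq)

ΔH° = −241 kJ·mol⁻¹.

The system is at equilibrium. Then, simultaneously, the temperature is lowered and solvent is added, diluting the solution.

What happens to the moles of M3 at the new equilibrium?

The forward reaction is exothermic. Lowering T favours the exothermic direction — shift to the right.
Dilution lowers every aqueous concentration by the same factor. Δn_aq = 1 − 2 = -1, so the system shifts toward the side with more dissolved moles — to the left.
The two effects oppose each other, so the net shift — and hence the change in M3 — cannot be determined from the given information.

cannot be determined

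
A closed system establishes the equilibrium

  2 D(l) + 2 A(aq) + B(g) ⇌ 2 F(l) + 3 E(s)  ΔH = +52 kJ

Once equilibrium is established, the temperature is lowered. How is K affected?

K depends on temperature via the van 't Hoff relation. The forward reaction is endothermic, so lowering T decreases K.

decreases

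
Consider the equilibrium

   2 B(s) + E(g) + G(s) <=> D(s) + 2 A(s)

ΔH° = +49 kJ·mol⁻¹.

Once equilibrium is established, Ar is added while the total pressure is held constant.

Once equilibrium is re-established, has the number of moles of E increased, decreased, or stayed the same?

Adding inert gas at constant total pressure expands the volume and lowers every reacting partial pressure. With Δn_gas = 0 − 1 = -1, Q moves away from K toward the side with fewer gas moles, so the system shifts toward the side with more gas moles — to the left.
The net shift is to the left. E is a reactant, so its amount increases.

increases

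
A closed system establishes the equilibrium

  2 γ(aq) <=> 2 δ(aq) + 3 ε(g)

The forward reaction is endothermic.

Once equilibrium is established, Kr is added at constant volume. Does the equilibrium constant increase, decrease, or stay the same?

The equilibrium constant depends only on temperature. This perturbation changes neither the position of equilibrium nor K.

unchanged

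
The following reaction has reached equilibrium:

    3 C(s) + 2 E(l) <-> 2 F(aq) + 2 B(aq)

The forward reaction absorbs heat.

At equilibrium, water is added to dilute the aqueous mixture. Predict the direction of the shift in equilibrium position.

right

Dilution lowers every aqueous concentration by the same factor. Δn_aq = 4 − 0 = +4, so the system shifts toward the side with more dissolved moles — to the right.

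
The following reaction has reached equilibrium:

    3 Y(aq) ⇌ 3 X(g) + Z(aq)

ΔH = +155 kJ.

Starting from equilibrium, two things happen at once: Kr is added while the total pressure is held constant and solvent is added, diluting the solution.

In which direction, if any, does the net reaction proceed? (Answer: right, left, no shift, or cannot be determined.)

Adding inert gas at constant total pressure expands the volume and lowers every reacting partial pressure. With Δn_gas = 3 − 0 = +3, Q moves away from K toward the side with fewer gas moles, so the system shifts toward the side with more gas moles — to the right.
Dilution lowers every aqueous concentration by the same factor. Δn_aq = 1 − 3 = -2, so the system shifts toward the side with more dissolved moles — to the left.
The individual effects push in opposite directions; without quantitative information the net direction cannot be determined.

cannot be determined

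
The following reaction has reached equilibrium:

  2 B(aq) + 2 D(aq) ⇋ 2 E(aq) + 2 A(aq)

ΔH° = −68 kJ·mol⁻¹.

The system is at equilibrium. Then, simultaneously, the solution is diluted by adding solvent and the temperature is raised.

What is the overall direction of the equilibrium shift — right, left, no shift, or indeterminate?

left

Dilution scales every aqueous concentration by the same factor. Δn_aq = 4 − 4 = 0, so Q is unchanged — no shift.
The forward reaction is exothermic. Raising T favours the endothermic direction — shift to the left.
Only the nonzero effect(s) matter; the net shift is to the left.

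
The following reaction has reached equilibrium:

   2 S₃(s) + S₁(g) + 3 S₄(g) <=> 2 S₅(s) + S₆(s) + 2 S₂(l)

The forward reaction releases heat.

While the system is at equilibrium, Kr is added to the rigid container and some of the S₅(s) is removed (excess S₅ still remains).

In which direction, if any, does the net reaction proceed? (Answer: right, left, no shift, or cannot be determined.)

no shift

At constant volume, adding an inert gas leaves every reacting species' partial pressure unchanged, so Q is unchanged — no shift from this change.
S₅ is a pure solid; its activity is 1 regardless of amount, so Q is unaffected — no shift from this change.
None of the changes alters Q relative to K, so there is no net shift.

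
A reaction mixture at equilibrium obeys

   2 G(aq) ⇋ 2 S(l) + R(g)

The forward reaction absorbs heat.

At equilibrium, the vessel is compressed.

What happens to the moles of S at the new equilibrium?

decreases

Gas moles: reactants 0, products 1 (Δn_gas = +1). Compression shifts the system toward the side with fewer moles of gas — to the left.
The net shift is to the left. S is a product, so its amount decreases.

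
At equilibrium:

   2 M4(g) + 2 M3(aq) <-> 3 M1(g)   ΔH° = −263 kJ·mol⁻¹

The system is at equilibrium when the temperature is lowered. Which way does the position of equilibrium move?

right

The forward reaction is exothermic. Lowering T favours the exothermic direction — shift to the right.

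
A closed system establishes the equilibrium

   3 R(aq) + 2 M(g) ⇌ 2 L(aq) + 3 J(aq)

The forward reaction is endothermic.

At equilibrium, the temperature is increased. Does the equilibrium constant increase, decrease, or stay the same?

increases

K depends on temperature via the van 't Hoff relation. The forward reaction is endothermic, so raising T increases K.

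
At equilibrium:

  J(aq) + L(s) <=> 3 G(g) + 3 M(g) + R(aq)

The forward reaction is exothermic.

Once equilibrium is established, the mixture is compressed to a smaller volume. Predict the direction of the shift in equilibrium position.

Gas moles: reactants 0, products 6 (Δn_gas = +6). Compression shifts the system toward the side with fewer moles of gas — to the left.

left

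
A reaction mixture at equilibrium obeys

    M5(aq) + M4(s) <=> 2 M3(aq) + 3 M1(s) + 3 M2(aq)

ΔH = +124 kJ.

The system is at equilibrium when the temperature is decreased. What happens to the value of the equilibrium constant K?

K depends on temperature via the van 't Hoff relation. The forward reaction is endothermic, so lowering T decreases K.

decreases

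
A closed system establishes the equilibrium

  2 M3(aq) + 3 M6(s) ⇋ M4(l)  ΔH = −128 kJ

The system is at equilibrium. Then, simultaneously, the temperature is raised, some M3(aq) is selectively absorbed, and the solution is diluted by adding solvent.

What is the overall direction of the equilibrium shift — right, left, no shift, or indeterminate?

left

The forward reaction is exothermic. Raising T favours the endothermic direction — shift to the left.
Removing M3 (aq), a reactant, drives the reaction to the left.
Dilution lowers every aqueous concentration by the same factor. Δn_aq = 0 − 2 = -2, so the system shifts toward the side with more dissolved moles — to the left.
All effects act in the same direction — net shift to the left.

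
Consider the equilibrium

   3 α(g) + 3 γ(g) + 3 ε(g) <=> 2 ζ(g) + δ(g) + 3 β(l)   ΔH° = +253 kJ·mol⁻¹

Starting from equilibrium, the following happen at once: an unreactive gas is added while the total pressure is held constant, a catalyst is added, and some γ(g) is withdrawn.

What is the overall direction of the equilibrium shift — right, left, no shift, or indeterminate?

left

Adding inert gas at constant total pressure expands the volume and lowers every reacting partial pressure. With Δn_gas = 3 − 9 = -6, Q moves away from K toward the side with fewer gas moles, so the system shifts toward the side with more gas moles — to the left.
A catalyst speeds both forward and reverse rates equally; it changes neither Q nor K — no shift from this change.
Removing γ (g), a reactant, drives the reaction to the left.
Only the nonzero effect(s) matter; the net shift is to the left.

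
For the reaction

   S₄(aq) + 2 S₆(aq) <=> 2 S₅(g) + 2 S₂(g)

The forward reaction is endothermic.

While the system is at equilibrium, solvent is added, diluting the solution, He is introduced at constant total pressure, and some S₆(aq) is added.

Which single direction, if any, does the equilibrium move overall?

cannot be determined

Dilution lowers every aqueous concentration by the same factor. Δn_aq = 0 − 3 = -3, so the system shifts toward the side with more dissolved moles — to the left.
Adding inert gas at constant total pressure expands the volume and lowers every reacting partial pressure. With Δn_gas = 4 − 0 = +4, Q moves away from K toward the side with fewer gas moles, so the system shifts toward the side with more gas moles — to the right.
Adding S₆ (aq), a reactant, drives the reaction to the right.
The individual effects push in opposite directions; without quantitative information the net direction cannot be determined.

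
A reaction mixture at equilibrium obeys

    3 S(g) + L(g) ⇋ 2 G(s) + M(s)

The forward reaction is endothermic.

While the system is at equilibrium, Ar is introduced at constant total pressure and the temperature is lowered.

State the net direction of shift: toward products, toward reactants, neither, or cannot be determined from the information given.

left

Adding inert gas at constant total pressure expands the volume and lowers every reacting partial pressure. With Δn_gas = 0 − 4 = -4, Q moves away from K toward the side with fewer gas moles, so the system shifts toward the side with more gas moles — to the left.
The forward reaction is endothermic. Lowering T favours the exothermic direction — shift to the left.
All effects act in the same direction — net shift to the left.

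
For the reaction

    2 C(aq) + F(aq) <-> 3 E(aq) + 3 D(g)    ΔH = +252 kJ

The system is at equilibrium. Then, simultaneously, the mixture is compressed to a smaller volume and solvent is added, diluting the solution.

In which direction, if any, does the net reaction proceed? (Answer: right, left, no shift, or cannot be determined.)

Gas moles: reactants 0, products 3 (Δn_gas = +3). Compression shifts the system toward the side with fewer moles of gas — to the left.
Dilution scales every aqueous concentration by the same factor. Δn_aq = 3 − 3 = 0, so Q is unchanged — no shift.
Only the nonzero effect(s) matter; the net shift is to the left.

left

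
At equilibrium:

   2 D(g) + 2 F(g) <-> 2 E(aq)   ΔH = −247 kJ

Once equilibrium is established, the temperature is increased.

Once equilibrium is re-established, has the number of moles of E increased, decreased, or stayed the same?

decreases

The forward reaction is exothermic. Raising T favours the endothermic direction — shift to the left.
The net shift is to the left. E is a product, so its amount decreases.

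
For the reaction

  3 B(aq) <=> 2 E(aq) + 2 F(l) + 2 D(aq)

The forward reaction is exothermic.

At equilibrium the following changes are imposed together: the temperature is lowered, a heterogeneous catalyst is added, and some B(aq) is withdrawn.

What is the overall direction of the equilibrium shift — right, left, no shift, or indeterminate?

cannot be determined

The forward reaction is exothermic. Lowering T favours the exothermic direction — shift to the right.
A catalyst speeds both forward and reverse rates equally; it changes neither Q nor K — no shift from this change.
Removing B (aq), a reactant, drives the reaction to the left.
The individual effects push in opposite directions; without quantitative information the net direction cannot be determined.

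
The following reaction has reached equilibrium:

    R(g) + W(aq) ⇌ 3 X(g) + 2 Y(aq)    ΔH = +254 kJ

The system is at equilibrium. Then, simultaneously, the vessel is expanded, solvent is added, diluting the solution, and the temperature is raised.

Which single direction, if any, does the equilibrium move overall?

right

Gas moles: reactants 1, products 3 (Δn_gas = +2). Expansion shifts the system toward the side with more moles of gas — to the right.
Dilution lowers every aqueous concentration by the same factor. Δn_aq = 2 − 1 = +1, so the system shifts toward the side with more dissolved moles — to the right.
The forward reaction is endothermic. Raising T favours the endothermic direction — shift to the right.
All effects act in the same direction — net shift to the right.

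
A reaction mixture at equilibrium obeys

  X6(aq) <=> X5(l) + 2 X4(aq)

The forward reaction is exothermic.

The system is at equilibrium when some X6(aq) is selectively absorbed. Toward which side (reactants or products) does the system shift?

left

Removing X6 (aq), a reactant, drives the reaction to the left.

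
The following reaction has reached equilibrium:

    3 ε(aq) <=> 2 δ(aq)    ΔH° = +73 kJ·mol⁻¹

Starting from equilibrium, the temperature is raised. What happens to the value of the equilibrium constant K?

increases

K depends on temperature via the van 't Hoff relation. The forward reaction is endothermic, so raising T increases K.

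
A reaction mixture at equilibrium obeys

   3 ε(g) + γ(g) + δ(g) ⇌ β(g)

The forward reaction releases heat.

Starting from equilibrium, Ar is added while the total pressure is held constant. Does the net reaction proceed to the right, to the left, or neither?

Adding inert gas at constant total pressure expands the volume and lowers every reacting partial pressure. With Δn_gas = 1 − 5 = -4, Q moves away from K toward the side with fewer gas moles, so the system shifts toward the side with more gas moles — to the left.

left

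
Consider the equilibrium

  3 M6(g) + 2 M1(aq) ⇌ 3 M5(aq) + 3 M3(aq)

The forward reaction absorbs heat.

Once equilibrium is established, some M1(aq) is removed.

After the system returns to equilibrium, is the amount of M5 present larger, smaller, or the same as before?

Removing M1 (aq), a reactant, drives the reaction to the left.
The net shift is to the left. M5 is a product, so its amount decreases.

decreases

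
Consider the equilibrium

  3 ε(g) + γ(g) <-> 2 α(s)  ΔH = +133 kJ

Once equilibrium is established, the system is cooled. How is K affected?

K depends on temperature via the van 't Hoff relation. The forward reaction is endothermic, so lowering T decreases K.

decreases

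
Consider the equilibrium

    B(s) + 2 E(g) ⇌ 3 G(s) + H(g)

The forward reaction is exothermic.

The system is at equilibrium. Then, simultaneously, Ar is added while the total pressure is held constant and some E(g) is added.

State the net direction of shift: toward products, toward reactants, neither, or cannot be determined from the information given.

Adding inert gas at constant total pressure expands the volume and lowers every reacting partial pressure. With Δn_gas = 1 − 2 = -1, Q moves away from K toward the side with fewer gas moles, so the system shifts toward the side with more gas moles — to the left.
Adding E (g), a reactant, drives the reaction to the right.
The individual effects push in opposite directions; without quantitative information the net direction cannot be determined.

cannot be determined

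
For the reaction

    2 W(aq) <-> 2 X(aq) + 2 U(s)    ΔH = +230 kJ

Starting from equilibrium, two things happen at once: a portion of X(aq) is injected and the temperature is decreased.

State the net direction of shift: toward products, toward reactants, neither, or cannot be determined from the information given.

left

Adding X (aq), a product, drives the reaction to the left.
The forward reaction is endothermic. Lowering T favours the exothermic direction — shift to the left.
All effects act in the same direction — net shift to the left.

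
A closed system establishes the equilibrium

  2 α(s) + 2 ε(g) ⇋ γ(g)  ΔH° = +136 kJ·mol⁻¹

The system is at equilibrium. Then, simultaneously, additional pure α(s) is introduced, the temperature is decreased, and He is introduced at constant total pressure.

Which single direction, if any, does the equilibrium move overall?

left

α is a pure solid; its activity is 1 regardless of amount, so Q is unaffected — no shift from this change.
The forward reaction is endothermic. Lowering T favours the exothermic direction — shift to the left.
Adding inert gas at constant total pressure expands the volume and lowers every reacting partial pressure. With Δn_gas = 1 − 2 = -1, Q moves away from K toward the side with fewer gas moles, so the system shifts toward the side with more gas moles — to the left.
Only the nonzero effect(s) matter; the net shift is to the left.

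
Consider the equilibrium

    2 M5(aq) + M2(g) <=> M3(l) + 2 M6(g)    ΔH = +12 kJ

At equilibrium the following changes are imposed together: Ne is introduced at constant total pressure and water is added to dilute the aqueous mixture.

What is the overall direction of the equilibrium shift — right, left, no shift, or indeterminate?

cannot be determined

Adding inert gas at constant total pressure expands the volume and lowers every reacting partial pressure. With Δn_gas = 2 − 1 = +1, Q moves away from K toward the side with fewer gas moles, so the system shifts toward the side with more gas moles — to the right.
Dilution lowers every aqueous concentration by the same factor. Δn_aq = 0 − 2 = -2, so the system shifts toward the side with more dissolved moles — to the left.
The individual effects push in opposite directions; without quantitative information the net direction cannot be determined.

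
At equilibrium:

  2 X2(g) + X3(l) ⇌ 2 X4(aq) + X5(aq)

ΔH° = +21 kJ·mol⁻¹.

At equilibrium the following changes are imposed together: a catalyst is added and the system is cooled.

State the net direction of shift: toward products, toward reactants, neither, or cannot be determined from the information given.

A catalyst speeds both forward and reverse rates equally; it changes neither Q nor K — no shift from this change.
The forward reaction is endothermic. Lowering T favours the exothermic direction — shift to the left.
Only the nonzero effect(s) matter; the net shift is to the left.

left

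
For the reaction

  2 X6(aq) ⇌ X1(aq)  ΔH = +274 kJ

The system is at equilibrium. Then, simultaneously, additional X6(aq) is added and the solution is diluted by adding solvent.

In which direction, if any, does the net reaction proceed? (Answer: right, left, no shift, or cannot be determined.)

Adding X6 (aq), a reactant, drives the reaction to the right.
Dilution lowers every aqueous concentration by the same factor. Δn_aq = 1 − 2 = -1, so the system shifts toward the side with more dissolved moles — to the left.
The individual effects push in opposite directions; without quantitative information the net direction cannot be determined.

cannot be determined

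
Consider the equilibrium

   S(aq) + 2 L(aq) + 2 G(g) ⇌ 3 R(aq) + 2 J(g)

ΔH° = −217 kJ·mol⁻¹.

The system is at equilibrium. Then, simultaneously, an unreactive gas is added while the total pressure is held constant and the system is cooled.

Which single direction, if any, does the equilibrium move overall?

Adding inert gas at constant total pressure expands the volume, scaling every reacting partial pressure by the same factor. Δn_gas = 2 − 2 = 0, so Q is unchanged — no shift.
The forward reaction is exothermic. Lowering T favours the exothermic direction — shift to the right.
Only the nonzero effect(s) matter; the net shift is to the right.

right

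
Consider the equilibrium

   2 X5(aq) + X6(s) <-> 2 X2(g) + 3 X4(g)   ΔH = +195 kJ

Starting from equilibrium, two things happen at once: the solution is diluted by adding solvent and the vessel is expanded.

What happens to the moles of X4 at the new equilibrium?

cannot be determined

Dilution lowers every aqueous concentration by the same factor. Δn_aq = 0 − 2 = -2, so the system shifts toward the side with more dissolved moles — to the left.
Gas moles: reactants 0, products 5 (Δn_gas = +5). Expansion shifts the system toward the side with more moles of gas — to the right.
The two effects oppose each other, so the net shift — and hence the change in X4 — cannot be determined from the given information.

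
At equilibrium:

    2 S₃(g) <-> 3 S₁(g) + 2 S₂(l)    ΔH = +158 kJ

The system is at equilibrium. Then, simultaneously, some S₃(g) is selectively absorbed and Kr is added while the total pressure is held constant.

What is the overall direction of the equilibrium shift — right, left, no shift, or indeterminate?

Removing S₃ (g), a reactant, drives the reaction to the left.
Adding inert gas at constant total pressure expands the volume and lowers every reacting partial pressure. With Δn_gas = 3 − 2 = +1, Q moves away from K toward the side with fewer gas moles, so the system shifts toward the side with more gas moles — to the right.
The individual effects push in opposite directions; without quantitative information the net direction cannot be determined.

cannot be determined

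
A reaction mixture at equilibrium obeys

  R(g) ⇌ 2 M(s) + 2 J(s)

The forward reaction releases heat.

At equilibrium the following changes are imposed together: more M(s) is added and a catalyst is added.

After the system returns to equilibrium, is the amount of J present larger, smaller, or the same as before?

unchanged

M is a pure solid; its activity is 1 regardless of amount, so Q is unaffected — no shift from this change.
A catalyst speeds both forward and reverse rates equally; it changes neither Q nor K — no shift from this change.
No net shift occurs, so the amount of J is unchanged.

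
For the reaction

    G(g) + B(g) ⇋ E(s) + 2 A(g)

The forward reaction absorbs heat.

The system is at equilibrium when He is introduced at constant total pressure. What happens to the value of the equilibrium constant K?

The equilibrium constant depends only on temperature. This perturbation changes neither the position of equilibrium nor K.

unchanged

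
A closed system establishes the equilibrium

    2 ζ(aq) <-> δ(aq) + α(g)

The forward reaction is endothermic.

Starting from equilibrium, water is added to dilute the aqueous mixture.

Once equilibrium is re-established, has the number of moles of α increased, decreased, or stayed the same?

decreases

Dilution lowers every aqueous concentration by the same factor. Δn_aq = 1 − 2 = -1, so the system shifts toward the side with more dissolved moles — to the left.
The net shift is to the left. α is a product, so its amount decreases.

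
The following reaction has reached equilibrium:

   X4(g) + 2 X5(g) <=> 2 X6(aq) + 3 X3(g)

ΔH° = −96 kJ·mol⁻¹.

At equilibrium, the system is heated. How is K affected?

K depends on temperature via the van 't Hoff relation. The forward reaction is exothermic, so raising T decreases K.

decreases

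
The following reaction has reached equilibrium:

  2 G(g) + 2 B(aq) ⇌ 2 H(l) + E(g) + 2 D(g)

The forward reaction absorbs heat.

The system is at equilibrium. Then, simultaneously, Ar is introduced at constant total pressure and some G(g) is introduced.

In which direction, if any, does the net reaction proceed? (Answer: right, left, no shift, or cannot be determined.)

Adding inert gas at constant total pressure expands the volume and lowers every reacting partial pressure. With Δn_gas = 3 − 2 = +1, Q moves away from K toward the side with fewer gas moles, so the system shifts toward the side with more gas moles — to the right.
Adding G (g), a reactant, drives the reaction to the right.
All effects act in the same direction — net shift to the right.

right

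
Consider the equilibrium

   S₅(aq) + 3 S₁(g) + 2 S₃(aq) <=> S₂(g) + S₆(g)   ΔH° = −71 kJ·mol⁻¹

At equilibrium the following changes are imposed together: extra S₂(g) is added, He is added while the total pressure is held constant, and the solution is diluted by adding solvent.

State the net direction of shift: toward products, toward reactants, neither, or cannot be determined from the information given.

left

Adding S₂ (g), a product, drives the reaction to the left.
Adding inert gas at constant total pressure expands the volume and lowers every reacting partial pressure. With Δn_gas = 2 − 3 = -1, Q moves away from K toward the side with fewer gas moles, so the system shifts toward the side with more gas moles — to the left.
Dilution lowers every aqueous concentration by the same factor. Δn_aq = 0 − 3 = -3, so the system shifts toward the side with more dissolved moles — to the left.
All effects act in the same direction — net shift to the left.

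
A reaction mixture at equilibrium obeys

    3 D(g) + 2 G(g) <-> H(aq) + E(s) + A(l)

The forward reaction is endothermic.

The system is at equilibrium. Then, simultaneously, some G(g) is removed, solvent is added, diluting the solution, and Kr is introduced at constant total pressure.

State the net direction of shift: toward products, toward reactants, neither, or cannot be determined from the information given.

cannot be determined

Removing G (g), a reactant, drives the reaction to the left.
Dilution lowers every aqueous concentration by the same factor. Δn_aq = 1 − 0 = +1, so the system shifts toward the side with more dissolved moles — to the right.
Adding inert gas at constant total pressure expands the volume and lowers every reacting partial pressure. With Δn_gas = 0 − 5 = -5, Q moves away from K toward the side with fewer gas moles, so the system shifts toward the side with more gas moles — to the left.
The individual effects push in opposite directions; without quantitative information the net direction cannot be determined.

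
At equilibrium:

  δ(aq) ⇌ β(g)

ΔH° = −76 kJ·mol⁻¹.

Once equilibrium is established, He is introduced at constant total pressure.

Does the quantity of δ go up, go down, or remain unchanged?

decreases

Adding inert gas at constant total pressure expands the volume and lowers every reacting partial pressure. With Δn_gas = 1 − 0 = +1, Q moves away from K toward the side with fewer gas moles, so the system shifts toward the side with more gas moles — to the right.
The net shift is to the right. δ is a reactant, so its amount decreases.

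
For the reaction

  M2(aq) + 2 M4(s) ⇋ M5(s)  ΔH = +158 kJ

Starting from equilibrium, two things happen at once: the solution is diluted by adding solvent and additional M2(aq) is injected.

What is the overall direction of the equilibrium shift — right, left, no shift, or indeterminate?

cannot be determined

Dilution lowers every aqueous concentration by the same factor. Δn_aq = 0 − 1 = -1, so the system shifts toward the side with more dissolved moles — to the left.
Adding M2 (aq), a reactant, drives the reaction to the right.
The individual effects push in opposite directions; without quantitative information the net direction cannot be determined.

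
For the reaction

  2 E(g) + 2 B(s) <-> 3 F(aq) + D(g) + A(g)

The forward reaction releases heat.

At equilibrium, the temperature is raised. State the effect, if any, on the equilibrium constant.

K depends on temperature via the van 't Hoff relation. The forward reaction is exothermic, so raising T decreases K.

decreases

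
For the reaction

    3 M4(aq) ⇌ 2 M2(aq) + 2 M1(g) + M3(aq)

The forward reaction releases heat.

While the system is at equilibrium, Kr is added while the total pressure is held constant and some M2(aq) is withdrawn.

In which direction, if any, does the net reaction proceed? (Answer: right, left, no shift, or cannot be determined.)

Adding inert gas at constant total pressure expands the volume and lowers every reacting partial pressure. With Δn_gas = 2 − 0 = +2, Q moves away from K toward the side with fewer gas moles, so the system shifts toward the side with more gas moles — to the right.
Removing M2 (aq), a product, drives the reaction to the right.
All effects act in the same direction — net shift to the right.

right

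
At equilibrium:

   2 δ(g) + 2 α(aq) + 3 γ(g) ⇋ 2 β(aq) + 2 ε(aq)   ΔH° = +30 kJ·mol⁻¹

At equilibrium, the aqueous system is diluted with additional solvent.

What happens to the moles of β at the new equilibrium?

Dilution lowers every aqueous concentration by the same factor. Δn_aq = 4 − 2 = +2, so the system shifts toward the side with more dissolved moles — to the right.
The net shift is to the right. β is a product, so its amount increases.

increases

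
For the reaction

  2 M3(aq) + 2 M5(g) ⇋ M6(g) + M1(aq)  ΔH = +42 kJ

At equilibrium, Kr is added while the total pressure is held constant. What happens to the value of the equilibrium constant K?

unchanged

The equilibrium constant depends only on temperature. This perturbation may move the position of equilibrium, but since T is unchanged, K itself is unchanged.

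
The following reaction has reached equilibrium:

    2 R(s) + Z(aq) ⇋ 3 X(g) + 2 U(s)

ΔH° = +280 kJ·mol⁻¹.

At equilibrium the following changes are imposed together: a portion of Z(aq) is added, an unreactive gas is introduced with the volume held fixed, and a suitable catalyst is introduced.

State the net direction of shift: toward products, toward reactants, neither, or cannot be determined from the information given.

Adding Z (aq), a reactant, drives the reaction to the right.
At constant volume, adding an inert gas leaves every reacting species' partial pressure unchanged, so Q is unchanged — no shift from this change.
A catalyst speeds both forward and reverse rates equally; it changes neither Q nor K — no shift from this change.
Only the nonzero effect(s) matter; the net shift is to the right.

right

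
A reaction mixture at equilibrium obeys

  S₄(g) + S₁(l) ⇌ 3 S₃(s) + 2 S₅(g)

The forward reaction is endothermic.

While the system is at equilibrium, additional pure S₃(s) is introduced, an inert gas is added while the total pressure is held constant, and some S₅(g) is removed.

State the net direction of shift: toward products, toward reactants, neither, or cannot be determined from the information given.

right

S₃ is a pure solid; its activity is 1 regardless of amount, so Q is unaffected — no shift from this change.
Adding inert gas at constant total pressure expands the volume and lowers every reacting partial pressure. With Δn_gas = 2 − 1 = +1, Q moves away from K toward the side with fewer gas moles, so the system shifts toward the side with more gas moles — to the right.
Removing S₅ (g), a product, drives the reaction to the right.
Only the nonzero effect(s) matter; the net shift is to the right.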